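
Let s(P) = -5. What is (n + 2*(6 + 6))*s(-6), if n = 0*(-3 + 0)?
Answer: -120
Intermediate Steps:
n = 0 (n = 0*(-3) = 0)
(n + 2*(6 + 6))*s(-6) = (0 + 2*(6 + 6))*(-5) = (0 + 2*12)*(-5) = (0 + 24)*(-5) = 24*(-5) = -120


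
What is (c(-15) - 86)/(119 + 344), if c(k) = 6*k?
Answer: -176/463 ≈ -0.38013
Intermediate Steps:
(c(-15) - 86)/(119 + 344) = (6*(-15) - 86)/(119 + 344) = (-90 - 86)/463 = -176*1/463 = -176/463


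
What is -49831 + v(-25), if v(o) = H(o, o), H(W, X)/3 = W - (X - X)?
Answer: -49906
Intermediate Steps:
H(W, X) = 3*W (H(W, X) = 3*(W - (X - X)) = 3*(W - 1*0) = 3*(W + 0) = 3*W)
v(o) = 3*o
-49831 + v(-25) = -49831 + 3*(-25) = -49831 - 75 = -49906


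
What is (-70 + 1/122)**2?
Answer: 72914521/14884 ≈ 4898.9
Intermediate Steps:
(-70 + 1/122)**2 = (-8539/122)**2 = 72914521/14884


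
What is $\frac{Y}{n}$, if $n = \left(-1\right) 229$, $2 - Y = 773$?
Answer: $\frac{771}{229} \approx 3.3668$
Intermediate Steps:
$Y = -771$ ($Y = 2 - 773 = -771$)
$n = -229$
$\frac{Y}{n} = - \frac{771}{-229} = \left(-771\right) \left(- \frac{1}{229}\right) = \frac{771}{229}$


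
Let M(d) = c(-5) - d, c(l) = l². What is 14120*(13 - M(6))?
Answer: -84720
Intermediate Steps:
M(d) = 25 - d (M(d) = (-5)² - d = 25 - d)
14120*(13 - M(6)) = 14120*(13 - (25 - 1*6)) = 14120*(13 - (25 - 6)) = 14120*(13 - 1*19) = 14120*(13 - 19) = 14120*(-6) = -84720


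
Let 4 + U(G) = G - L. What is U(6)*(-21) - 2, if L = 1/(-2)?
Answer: -109/2 ≈ -54.500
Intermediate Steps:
L = -½ ≈ -0.50000
U(G) = -7/2 + G (U(G) = -4 + (G - 1*(-½)) = -4 + (G + ½) = -4 + (½ + G) = -7/2 + G)
U(6)*(-21) - 2 = (-7/2 + 6)*(-21) - 2 = (5/2)*(-21) - 2 = -105/2 - 2 = -109/2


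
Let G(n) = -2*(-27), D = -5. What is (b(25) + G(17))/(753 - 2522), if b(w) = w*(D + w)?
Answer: -554/1769 ≈ -0.31317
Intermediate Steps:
G(n) = 54
b(w) = w*(-5 + w)
(b(25) + G(17))/(753 - 2522) = (25*(-5 + 25) + 54)/(753 - 2522) = (25*20 + 54)/(-1769) = (500 + 54)*(-1/1769) = 554*(-1/1769) = -554/1769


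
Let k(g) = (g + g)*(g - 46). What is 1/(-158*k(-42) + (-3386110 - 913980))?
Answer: -1/5468026 ≈ -1.8288e-7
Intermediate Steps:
k(g) = 2*g*(-46 + g) (k(g) = (2*g)*(-46 + g) = 2*g*(-46 + g))
1/(-158*k(-42) + (-3386110 - 913980)) = 1/(-316*(-42)*(-46 - 42) + (-3386110 - 913980)) = 1/(-316*(-42)*(-88) - 4300090) = 1/(-158*7392 - 4300090) = 1/(-1167936 - 4300090) = 1/(-5468026) = -1/5468026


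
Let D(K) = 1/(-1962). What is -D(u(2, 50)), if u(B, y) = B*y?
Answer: 1/1962 ≈ 0.00050968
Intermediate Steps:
D(K) = -1/1962
-D(u(2, 50)) = -1*(-1/1962) = 1/1962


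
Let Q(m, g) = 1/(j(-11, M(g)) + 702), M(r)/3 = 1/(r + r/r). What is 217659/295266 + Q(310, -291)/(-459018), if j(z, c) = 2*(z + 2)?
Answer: 11389671421057/15450694601832 ≈ 0.73716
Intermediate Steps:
M(r) = 3/(1 + r) (M(r) = 3/(r + r/r) = 3/(r + 1) = 3/(1 + r))
j(z, c) = 4 + 2*z (j(z, c) = 2*(2 + z) = 4 + 2*z)
Q(m, g) = 1/684 (Q(m, g) = 1/((4 + 2*(-11)) + 702) = 1/((4 - 22) + 702) = 1/(-18 + 702) = 1/684)
217659/295266 + Q(310, -291)/(-459018) = 217659/295266 + (1/684)/(-459018) = 217659*(1/295266) + (1/684)*(-1/459018) = 72553/98422 - 1/313968312 = 11389671421057/15450694601832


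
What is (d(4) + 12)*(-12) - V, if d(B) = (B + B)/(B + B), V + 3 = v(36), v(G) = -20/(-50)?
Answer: -767/5 ≈ -153.40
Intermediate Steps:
v(G) = ⅖ (v(G) = -20*(-1/50) = ⅖)
V = -13/5 (V = -3 + ⅖ = -13/5 ≈ -2.6000)
d(B) = 1 (d(B) = (2*B)/((2*B)) = (2*B)*(1/(2*B)) = 1)
(d(4) + 12)*(-12) - V = (1 + 12)*(-12) - 1*(-13/5) = 13*(-12) + 13/5 = -156 + 13/5 = -767/5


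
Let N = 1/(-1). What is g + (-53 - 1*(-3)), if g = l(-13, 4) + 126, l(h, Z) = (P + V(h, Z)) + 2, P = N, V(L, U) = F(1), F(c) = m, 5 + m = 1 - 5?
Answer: 68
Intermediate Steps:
m = -9 (m = -5 + (1 - 5) = -5 - 4 = -9)
F(c) = -9
V(L, U) = -9
N = -1
P = -1
l(h, Z) = -8 (l(h, Z) = (-1 - 9) + 2 = -10 + 2 = -8)
g = 118 (g = -8 + 126 = 118)
g + (-53 - 1*(-3)) = 118 + (-53 - 1*(-3)) = 118 + (-53 + 3) = 118 - 50 = 68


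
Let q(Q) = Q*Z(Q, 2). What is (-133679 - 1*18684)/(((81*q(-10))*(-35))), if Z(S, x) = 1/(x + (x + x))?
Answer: -152363/4725 ≈ -32.246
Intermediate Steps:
Z(S, x) = 1/(3*x) (Z(S, x) = 1/(x + 2*x) = 1/(3*x))
q(Q) = Q/6 (q(Q) = Q*((1/3)/2) = Q*((1/3)*(1/2)) = Q*(1/6) = Q/6)
(-133679 - 1*18684)/(((81*q(-10))*(-35))) = (-133679 - 1*18684)/(((81*((1/6)*(-10)))*(-35))) = (-133679 - 18684)/(((81*(-5/3))*(-35))) = -152363/((-135*(-35))) = -152363/4725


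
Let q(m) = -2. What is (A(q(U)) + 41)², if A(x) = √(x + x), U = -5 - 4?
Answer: 1677 + 164*I ≈ 1677.0 + 164.0*I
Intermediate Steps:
U = -9
A(x) = √2*√x (A(x) = √(2*x) = √2*√x)
(A(q(U)) + 41)² = (√2*√(-2) + 41)² = (√2*(I*√2) + 41)² = (2*I + 41)² = (41 + 2*I)²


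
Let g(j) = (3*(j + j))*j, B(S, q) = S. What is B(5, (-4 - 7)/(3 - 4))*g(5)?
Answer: 750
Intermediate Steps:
g(j) = 6*j² (g(j) = (3*(2*j))*j = (6*j)*j = 6*j²)
B(5, (-4 - 7)/(3 - 4))*g(5) = 5*(6*5²) = 5*(6*25) = 5*150 = 750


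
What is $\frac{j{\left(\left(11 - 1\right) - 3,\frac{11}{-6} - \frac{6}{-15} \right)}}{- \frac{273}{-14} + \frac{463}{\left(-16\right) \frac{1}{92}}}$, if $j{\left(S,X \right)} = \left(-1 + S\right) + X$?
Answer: $- \frac{274}{158565} \approx -0.001728$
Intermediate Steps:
$j{\left(S,X \right)} = -1 + S + X$
$\frac{j{\left(\left(11 - 1\right) - 3,\frac{11}{-6} - \frac{6}{-15} \right)}}{- \frac{273}{-14} + \frac{463}{\left(-16\right) \frac{1}{92}}} = \frac{-1 + \left(\left(11 - 1\right) - 3\right) + \left(\frac{11}{-6} - \frac{6}{-15}\right)}{- \frac{273}{-14} + \frac{463}{\left(-16\right) \frac{1}{92}}} = \frac{-1 + \left(10 - 3\right) + \left(11 \left(- \frac{1}{6}\right) - - \frac{2}{5}\right)}{\left(-273\right) \left(- \frac{1}{14}\right) + \frac{463}{\left(-16\right) \frac{1}{92}}} = \frac{-1 + 7 + \left(- \frac{11}{6} + \frac{2}{5}\right)}{\frac{39}{2} + \frac{463}{- \frac{4}{23}}} = \frac{-1 + 7 - \frac{43}{30}}{\frac{39}{2} + 463 \left(- \frac{23}{4}\right)} = \frac{137}{30 \left(\frac{39}{2} - \frac{10649}{4}\right)} = \frac{137}{30 \left(- \frac{10571}{4}\right)} = \frac{137}{30} \left(- \frac{4}{10571}\right) = - \frac{274}{158565}$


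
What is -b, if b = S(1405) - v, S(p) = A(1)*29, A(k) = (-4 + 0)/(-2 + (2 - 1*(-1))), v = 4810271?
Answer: 4810387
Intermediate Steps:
A(k) = -4 (A(k) = -4/(-2 + (2 + 1)) = -4/(-2 + 3) = -4/1 = -4*1 = -4)
S(p) = -116 (S(p) = -4*29 = -116)
b = -4810387 (b = -116 - 1*4810271 = -116 - 4810271 = -4810387)
-b = -1*(-4810387) = 4810387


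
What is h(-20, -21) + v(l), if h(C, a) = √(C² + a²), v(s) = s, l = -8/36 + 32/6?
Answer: 307/9 ≈ 34.111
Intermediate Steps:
l = 46/9 (l = -8*1/36 + 32*(⅙) = -2/9 + 16/3 = 46/9 ≈ 5.1111)
h(-20, -21) + v(l) = √((-20)² + (-21)²) + 46/9 = √(400 + 441) + 46/9 = √841 + 46/9 = 29 + 46/9 = 307/9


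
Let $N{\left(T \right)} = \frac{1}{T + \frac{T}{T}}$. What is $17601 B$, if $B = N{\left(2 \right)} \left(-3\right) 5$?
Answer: $-88005$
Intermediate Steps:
$N{\left(T \right)} = \frac{1}{1 + T}$ ($N{\left(T \right)} = \frac{1}{T + 1} = \frac{1}{1 + T}$)
$B = -5$ ($B = \frac{1}{1 + 2} \left(-3\right) 5 = \frac{1}{3} \left(-3\right) 5 = \left(-1\right) 5 = -5$)
$17601 B = 17601 \left(-5\right) = -88005$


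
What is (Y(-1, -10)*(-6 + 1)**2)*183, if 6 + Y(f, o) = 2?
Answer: -18300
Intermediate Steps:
Y(f, o) = -4 (Y(f, o) = -6 + 2 = -4)
(Y(-1, -10)*(-6 + 1)**2)*183 = -4*(-6 + 1)**2*183 = -4*(-5)**2*183 = -4*25*183 = -100*183 = -18300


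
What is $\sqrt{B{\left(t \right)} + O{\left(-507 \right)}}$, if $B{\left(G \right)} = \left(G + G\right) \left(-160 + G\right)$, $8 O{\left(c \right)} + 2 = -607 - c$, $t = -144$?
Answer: $\frac{\sqrt{350157}}{2} \approx 295.87$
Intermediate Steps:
$O{\left(c \right)} = - \frac{609}{8} - \frac{c}{8}$ ($O{\left(c \right)} = - \frac{1}{4} + \frac{-607 - c}{8} = - \frac{1}{4} - \left(\frac{607}{8} + \frac{c}{8}\right) = - \frac{609}{8} - \frac{c}{8}$)
$B{\left(G \right)} = 2 G \left(-160 + G\right)$
$\sqrt{B{\left(t \right)} + O{\left(-507 \right)}} = \sqrt{2 \left(-144\right) \left(-160 - 144\right) - \frac{51}{4}} = \sqrt{2 \left(-144\right) \left(-304\right) + \left(- \frac{609}{8} + \frac{507}{8}\right)} = \sqrt{87552 - \frac{51}{4}} = \sqrt{\frac{350157}{4}} = \frac{\sqrt{350157}}{2}$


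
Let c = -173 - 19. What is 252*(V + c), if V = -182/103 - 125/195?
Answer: -65598708/1339 ≈ -48991.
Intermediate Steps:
c = -192
V = -9673/4017 (V = -182*1/103 - 125*1/195 = -182/103 - 25/39 = -9673/4017 ≈ -2.4080)
252*(V + c) = 252*(-9673/4017 - 192) = 252*(-780937/4017) = -65598708/1339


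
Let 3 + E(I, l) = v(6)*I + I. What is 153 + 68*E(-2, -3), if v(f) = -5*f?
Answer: 3893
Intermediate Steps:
E(I, l) = -3 - 29*I (E(I, l) = -3 + ((-5*6)*I + I) = -3 + (-30*I + I) = -3 - 29*I)
153 + 68*E(-2, -3) = 153 + 68*(-3 - 29*(-2)) = 153 + 68*(-3 + 58) = 153 + 68*55 = 153 + 3740 = 3893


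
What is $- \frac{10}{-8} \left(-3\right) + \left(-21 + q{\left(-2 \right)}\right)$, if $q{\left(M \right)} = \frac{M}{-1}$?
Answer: $- \frac{91}{4} \approx -22.75$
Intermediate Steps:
$q{\left(M \right)} = - M$ ($q{\left(M \right)} = M \left(-1\right) = - M$)
$- \frac{10}{-8} \left(-3\right) + \left(-21 + q{\left(-2 \right)}\right) = - \frac{10}{-8} \left(-3\right) - 19 = \left(-10\right) \left(- \frac{1}{8}\right) \left(-3\right) + \left(-21 + 2\right) = \frac{5}{4} \left(-3\right) - 19 = - \frac{15}{4} - 19 = - \frac{91}{4}$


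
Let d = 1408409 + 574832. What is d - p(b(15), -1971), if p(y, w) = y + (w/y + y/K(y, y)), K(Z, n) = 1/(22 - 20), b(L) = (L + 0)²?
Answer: 49564369/25 ≈ 1.9826e+6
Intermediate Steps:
b(L) = L²
K(Z, n) = ½ (K(Z, n) = 1/2 = ½)
d = 1983241
p(y, w) = 3*y + w/y (p(y, w) = y + (w/y + y/(½)) = y + (w/y + y*2) = y + (w/y + 2*y) = y + (2*y + w/y) = 3*y + w/y)
d - p(b(15), -1971) = 1983241 - (3*15² - 1971/(15²)) = 1983241 - (3*225 - 1971/225) = 1983241 - (675 - 1971*1/225) = 1983241 - (675 - 219/25) = 1983241 - 1*16656/25 = 1983241 - 16656/25 = 49564369/25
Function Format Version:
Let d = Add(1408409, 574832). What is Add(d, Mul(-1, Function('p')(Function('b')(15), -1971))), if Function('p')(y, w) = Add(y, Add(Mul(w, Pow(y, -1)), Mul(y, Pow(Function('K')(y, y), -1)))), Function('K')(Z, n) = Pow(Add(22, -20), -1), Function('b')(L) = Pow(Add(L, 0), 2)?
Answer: Rational(49564369, 25) ≈ 1.9826e+6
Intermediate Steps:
Function('b')(L) = Pow(L, 2)
Function('K')(Z, n) = Rational(1, 2) (Function('K')(Z, n) = Pow(2, -1) = Rational(1, 2))
d = 1983241
Function('p')(y, w) = Add(Mul(3, y), Mul(w, Pow(y, -1))) (Function('p')(y, w) = Add(y, Add(Mul(w, Pow(y, -1)), Mul(y, Pow(Rational(1, 2), -1)))) = Add(y, Add(Mul(w, Pow(y, -1)), Mul(y, 2))) = Add(y, Add(Mul(w, Pow(y, -1)), Mul(2, y))) = Add(y, Add(Mul(2, y), Mul(w, Pow(y, -1)))) = Add(Mul(3, y), Mul(w, Pow(y, -1))))
Add(d, Mul(-1, Function('p')(Function('b')(15), -1971))) = Add(1983241, Mul(-1, Add(Mul(3, Pow(15, 2)), Mul(-1971, Pow(Pow(15, 2), -1))))) = Add(1983241, Mul(-1, Add(Mul(3, 225), Mul(-1971, Pow(225, -1))))) = Add(1983241, Mul(-1, Add(675, Mul(-1971, Rational(1, 225))))) = Add(1983241, Mul(-1, Add(675, Rational(-219, 25)))) = Add(1983241, Mul(-1, Rational(16656, 25))) = Add(1983241, Rational(-16656, 25)) = Rational(49564369, 25)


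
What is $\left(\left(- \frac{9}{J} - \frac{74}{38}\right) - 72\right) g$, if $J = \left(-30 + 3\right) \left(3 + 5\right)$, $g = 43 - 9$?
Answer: $- \frac{572917}{228} \approx -2512.8$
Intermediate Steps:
$g = 34$
$J = -216$ ($J = \left(-27\right) 8 = -216$)
$\left(\left(- \frac{9}{J} - \frac{74}{38}\right) - 72\right) g = \left(\left(- \frac{9}{-216} - \frac{74}{38}\right) - 72\right) 34 = \left(\left(\left(-9\right) \left(- \frac{1}{216}\right) - \frac{37}{19}\right) - 72\right) 34 = \left(\left(\frac{1}{24} - \frac{37}{19}\right) - 72\right) 34 = \left(- \frac{869}{456} - 72\right) 34 = \left(- \frac{33701}{456}\right) 34 = - \frac{572917}{228}$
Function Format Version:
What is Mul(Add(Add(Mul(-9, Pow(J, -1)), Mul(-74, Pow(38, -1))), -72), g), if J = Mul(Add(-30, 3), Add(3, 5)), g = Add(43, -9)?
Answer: Rational(-572917, 228) ≈ -2512.8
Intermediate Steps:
g = 34
J = -216 (J = Mul(-27, 8) = -216)
Mul(Add(Add(Mul(-9, Pow(J, -1)), Mul(-74, Pow(38, -1))), -72), g) = Mul(Add(Add(Mul(-9, Pow(-216, -1)), Mul(-74, Pow(38, -1))), -72), 34) = Mul(Add(Add(Mul(-9, Rational(-1, 216)), Mul(-74, Rational(1, 38))), -72), 34) = Mul(Add(Add(Rational(1, 24), Rational(-37, 19)), -72), 34) = Mul(Add(Rational(-869, 456), -72), 34) = Mul(Rational(-33701, 456), 34) = Rational(-572917, 228)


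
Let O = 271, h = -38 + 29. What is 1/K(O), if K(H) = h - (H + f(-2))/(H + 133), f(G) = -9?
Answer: -202/1949 ≈ -0.10364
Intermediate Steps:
h = -9
K(H) = -9 - (-9 + H)/(133 + H) (K(H) = -9 - (H - 9)/(H + 133) = -9 - (-9 + H)/(133 + H))
1/K(O) = 1/(2*(-594 - 5*271)/(133 + 271)) = 1/(2*(-594 - 1355)/404) = 1/(2*(1/404)*(-1949)) = 1/(-1949/202) = -202/1949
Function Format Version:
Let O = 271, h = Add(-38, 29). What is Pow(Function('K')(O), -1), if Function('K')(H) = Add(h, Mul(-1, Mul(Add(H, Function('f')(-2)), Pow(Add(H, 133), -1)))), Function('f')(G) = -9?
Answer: Rational(-202, 1949) ≈ -0.10364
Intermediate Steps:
h = -9
Function('K')(H) = Add(-9, Mul(-1, Pow(Add(133, H), -1), Add(-9, H))) (Function('K')(H) = Add(-9, Mul(-1, Mul(Add(H, -9), Pow(Add(H, 133), -1)))) = Add(-9, Mul(-1, Mul(Add(-9, H), Pow(Add(133, H), -1)))) = Add(-9, Mul(-1, Mul(Pow(Add(133, H), -1), Add(-9, H)))) = Add(-9, Mul(-1, Pow(Add(133, H), -1), Add(-9, H))))
Pow(Function('K')(O), -1) = Pow(Mul(2, Pow(Add(133, 271), -1), Add(-594, Mul(-5, 271))), -1) = Pow(Mul(2, Pow(404, -1), Add(-594, -1355)), -1) = Pow(Mul(2, Rational(1, 404), -1949), -1) = Pow(Rational(-1949, 202), -1) = Rational(-202, 1949)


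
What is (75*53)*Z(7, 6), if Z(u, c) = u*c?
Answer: 166950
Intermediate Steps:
Z(u, c) = c*u
(75*53)*Z(7, 6) = (75*53)*(6*7) = 3975*42 = 166950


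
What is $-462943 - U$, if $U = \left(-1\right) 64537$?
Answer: $-398406$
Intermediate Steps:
$U = -64537$
$-462943 - U = -462943 - -64537 = -462943 + 64537 = -398406$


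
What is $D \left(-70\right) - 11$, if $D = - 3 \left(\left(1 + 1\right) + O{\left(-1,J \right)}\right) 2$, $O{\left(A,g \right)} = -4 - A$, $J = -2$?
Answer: $-431$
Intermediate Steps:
$D = 6$ ($D = - 3 \left(\left(1 + 1\right) - 3\right) 2 = - 3 \left(2 + \left(-4 + 1\right)\right) 2 = - 3 \left(2 - 3\right) 2 = \left(-3\right) \left(-1\right) 2 = 3 \cdot 2 = 6$)
$D \left(-70\right) - 11 = 6 \left(-70\right) - 11 = -420 - 11 = -431$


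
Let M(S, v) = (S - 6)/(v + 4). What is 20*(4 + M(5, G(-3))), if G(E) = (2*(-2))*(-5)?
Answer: 475/6 ≈ 79.167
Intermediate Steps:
G(E) = 20 (G(E) = -4*(-5) = 20)
M(S, v) = (-6 + S)/(4 + v)
20*(4 + M(5, G(-3))) = 20*(4 + (-6 + 5)/(4 + 20)) = 20*(4 - 1/24) = 20*(95/24) = 475/6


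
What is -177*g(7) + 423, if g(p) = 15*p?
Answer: -18162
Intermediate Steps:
-177*g(7) + 423 = -2655*7 + 423 = -177*105 + 423 = -18585 + 423 = -18162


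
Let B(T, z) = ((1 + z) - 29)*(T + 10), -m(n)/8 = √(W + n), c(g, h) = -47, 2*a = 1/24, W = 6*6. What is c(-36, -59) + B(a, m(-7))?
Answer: -3931/12 - 481*√29/6 ≈ -759.29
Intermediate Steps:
W = 36
a = 1/48 (a = (½)/24 = (½)*(1/24) = 1/48 ≈ 0.020833)
m(n) = -8*√(36 + n)
B(T, z) = (-28 + z)*(10 + T)
c(-36, -59) + B(a, m(-7)) = -47 + (-280 - 28*1/48 + 10*(-8*√(36 - 7)) + (-8*√(36 - 7))/48) = -47 + (-280 - 7/12 + 10*(-8*√29) + (-8*√29)/48) = -47 + (-280 - 7/12 - 80*√29 - √29/6) = -47 + (-3367/12 - 481*√29/6) = -3931/12 - 481*√29/6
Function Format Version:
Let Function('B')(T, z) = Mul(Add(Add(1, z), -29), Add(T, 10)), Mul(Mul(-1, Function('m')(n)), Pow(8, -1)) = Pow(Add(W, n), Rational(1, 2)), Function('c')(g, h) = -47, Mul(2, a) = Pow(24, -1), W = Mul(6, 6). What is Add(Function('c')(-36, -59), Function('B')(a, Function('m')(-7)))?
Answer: Add(Rational(-3931, 12), Mul(Rational(-481, 6), Pow(29, Rational(1, 2)))) ≈ -759.29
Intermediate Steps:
W = 36
a = Rational(1, 48) (a = Mul(Rational(1, 2), Pow(24, -1)) = Mul(Rational(1, 2), Rational(1, 24)) = Rational(1, 48) ≈ 0.020833)
Function('m')(n) = Mul(-8, Pow(Add(36, n), Rational(1, 2)))
Function('B')(T, z) = Mul(Add(-28, z), Add(10, T))
Add(Function('c')(-36, -59), Function('B')(a, Function('m')(-7))) = Add(-47, Add(-280, Mul(-28, Rational(1, 48)), Mul(10, Mul(-8, Pow(Add(36, -7), Rational(1, 2)))), Mul(Rational(1, 48), Mul(-8, Pow(Add(36, -7), Rational(1, 2)))))) = Add(-47, Add(-280, Rational(-7, 12), Mul(10, Mul(-8, Pow(29, Rational(1, 2)))), Mul(Rational(1, 48), Mul(-8, Pow(29, Rational(1, 2)))))) = Add(-47, Add(-280, Rational(-7, 12), Mul(-80, Pow(29, Rational(1, 2))), Mul(Rational(-1, 6), Pow(29, Rational(1, 2))))) = Add(-47, Add(Rational(-3367, 12), Mul(Rational(-481, 6), Pow(29, Rational(1, 2))))) = Add(Rational(-3931, 12), Mul(Rational(-481, 6), Pow(29, Rational(1, 2))))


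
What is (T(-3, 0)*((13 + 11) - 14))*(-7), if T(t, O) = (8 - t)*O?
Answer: 0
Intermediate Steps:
T(t, O) = O*(8 - t)
(T(-3, 0)*((13 + 11) - 14))*(-7) = ((0*(8 - 1*(-3)))*((13 + 11) - 14))*(-7) = ((0*(8 + 3))*(24 - 14))*(-7) = ((0*11)*10)*(-7) = (0*10)*(-7) = 0*(-7) = 0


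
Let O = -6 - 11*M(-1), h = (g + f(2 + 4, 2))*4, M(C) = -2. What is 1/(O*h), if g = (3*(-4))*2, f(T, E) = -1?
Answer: -1/1600 ≈ -0.00062500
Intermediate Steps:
g = -24 (g = -12*2 = -24)
h = -100 (h = (-24 - 1)*4 = -25*4 = -100)
O = 16 (O = -6 - 11*(-2) = -6 + 22 = 16)
1/(O*h) = 1/(16*(-100)) = 1/(-1600) = -1/1600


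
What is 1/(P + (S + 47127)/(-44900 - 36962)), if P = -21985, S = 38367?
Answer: -40931/899910782 ≈ -4.5483e-5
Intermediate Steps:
1/(P + (S + 47127)/(-44900 - 36962)) = 1/(-21985 + (38367 + 47127)/(-44900 - 36962)) = 1/(-21985 + 85494/(-81862)) = 1/(-21985 + 85494*(-1/81862)) = 1/(-21985 - 42747/40931) = 1/(-899910782/40931) = -40931/899910782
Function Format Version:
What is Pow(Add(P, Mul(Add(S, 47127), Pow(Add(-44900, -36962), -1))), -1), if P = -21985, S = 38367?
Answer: Rational(-40931, 899910782) ≈ -4.5483e-5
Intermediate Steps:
Pow(Add(P, Mul(Add(S, 47127), Pow(Add(-44900, -36962), -1))), -1) = Pow(Add(-21985, Mul(Add(38367, 47127), Pow(Add(-44900, -36962), -1))), -1) = Pow(Add(-21985, Mul(85494, Pow(-81862, -1))), -1) = Pow(Add(-21985, Mul(85494, Rational(-1, 81862))), -1) = Pow(Add(-21985, Rational(-42747, 40931)), -1) = Pow(Rational(-899910782, 40931), -1) = Rational(-40931, 899910782)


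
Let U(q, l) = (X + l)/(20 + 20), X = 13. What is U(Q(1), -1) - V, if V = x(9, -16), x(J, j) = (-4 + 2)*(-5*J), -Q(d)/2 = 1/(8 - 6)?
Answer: -897/10 ≈ -89.700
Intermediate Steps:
Q(d) = -1 (Q(d) = -2/(8 - 6) = -2/2 = -2*1/2 = -1)
U(q, l) = 13/40 + l/40 (U(q, l) = (13 + l)/(20 + 20) = (13 + l)/40 = (13 + l)*(1/40) = 13/40 + l/40)
x(J, j) = 10*J (x(J, j) = -(-10)*J = 10*J)
V = 90 (V = 10*9 = 90)
U(Q(1), -1) - V = (13/40 + (1/40)*(-1)) - 1*90 = (13/40 - 1/40) - 90 = 3/10 - 90 = -897/10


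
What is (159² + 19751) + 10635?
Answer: 55667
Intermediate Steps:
(159² + 19751) + 10635 = (25281 + 19751) + 10635 = 45032 + 10635 = 55667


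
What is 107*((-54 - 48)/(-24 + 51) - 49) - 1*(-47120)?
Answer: 373255/9 ≈ 41473.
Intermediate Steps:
107*((-54 - 48)/(-24 + 51) - 49) - 1*(-47120) = 107*(-102/27 - 49) + 47120 = 107*(-102*1/27 - 49) + 47120 = 107*(-34/9 - 49) + 47120 = 107*(-475/9) + 47120 = -50825/9 + 47120 = 373255/9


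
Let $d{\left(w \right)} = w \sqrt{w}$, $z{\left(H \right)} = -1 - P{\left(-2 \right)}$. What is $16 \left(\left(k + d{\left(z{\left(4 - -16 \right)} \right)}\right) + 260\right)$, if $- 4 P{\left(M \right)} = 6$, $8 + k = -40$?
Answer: $3392 + 4 \sqrt{2} \approx 3397.7$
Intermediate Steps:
$k = -48$ ($k = -8 - 40 = -48$)
$P{\left(M \right)} = - \frac{3}{2}$ ($P{\left(M \right)} = \left(- \frac{1}{4}\right) 6 = - \frac{3}{2}$)
$z{\left(H \right)} = \frac{1}{2}$ ($z{\left(H \right)} = -1 - - \frac{3}{2} = -1 + \frac{3}{2} = \frac{1}{2}$)
$d{\left(w \right)} = w^{\frac{3}{2}}$
$16 \left(\left(k + d{\left(z{\left(4 - -16 \right)} \right)}\right) + 260\right) = 16 \left(\left(-48 + \left(\frac{1}{2}\right)^{\frac{3}{2}}\right) + 260\right) = 16 \left(\left(-48 + \frac{\sqrt{2}}{4}\right) + 260\right) = 16 \left(212 + \frac{\sqrt{2}}{4}\right) = 3392 + 4 \sqrt{2}$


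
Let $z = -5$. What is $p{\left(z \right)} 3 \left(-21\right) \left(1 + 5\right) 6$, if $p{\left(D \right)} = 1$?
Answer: $-2268$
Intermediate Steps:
$p{\left(z \right)} 3 \left(-21\right) \left(1 + 5\right) 6 = 1 \cdot 3 \left(-21\right) \left(1 + 5\right) 6 = 3 \left(-21\right) 6 \cdot 6 = \left(-63\right) 36 = -2268$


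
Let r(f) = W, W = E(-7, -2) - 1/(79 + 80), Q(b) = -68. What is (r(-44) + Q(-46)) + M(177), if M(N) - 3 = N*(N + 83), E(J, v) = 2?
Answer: 7307162/159 ≈ 45957.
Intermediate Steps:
W = 317/159 (W = 2 - 1/(79 + 80) = 2 - 1/159 = 317/159 ≈ 1.9937)
r(f) = 317/159
M(N) = 3 + N*(83 + N) (M(N) = 3 + N*(N + 83) = 3 + N*(83 + N))
(r(-44) + Q(-46)) + M(177) = (317/159 - 68) + (3 + 177² + 83*177) = -10495/159 + (3 + 31329 + 14691) = -10495/159 + 46023 = 7307162/159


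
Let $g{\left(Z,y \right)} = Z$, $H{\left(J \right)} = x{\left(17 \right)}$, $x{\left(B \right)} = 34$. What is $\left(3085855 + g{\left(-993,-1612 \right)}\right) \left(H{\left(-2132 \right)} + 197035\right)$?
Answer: $607930669478$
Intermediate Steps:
$H{\left(J \right)} = 34$
$\left(3085855 + g{\left(-993,-1612 \right)}\right) \left(H{\left(-2132 \right)} + 197035\right) = \left(3085855 - 993\right) \left(34 + 197035\right) = 3084862 \cdot 197069 = 607930669478$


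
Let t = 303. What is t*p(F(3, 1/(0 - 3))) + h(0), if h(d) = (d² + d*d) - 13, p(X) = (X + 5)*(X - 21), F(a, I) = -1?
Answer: -26677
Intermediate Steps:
p(X) = (-21 + X)*(5 + X) (p(X) = (5 + X)*(-21 + X) = (-21 + X)*(5 + X))
h(d) = -13 + 2*d² (h(d) = (d² + d²) - 13 = 2*d² - 13 = -13 + 2*d²)
t*p(F(3, 1/(0 - 3))) + h(0) = 303*(-105 + (-1)² - 16*(-1)) + (-13 + 2*0²) = 303*(-105 + 1 + 16) + (-13 + 2*0) = 303*(-88) + (-13 + 0) = -26664 - 13 = -26677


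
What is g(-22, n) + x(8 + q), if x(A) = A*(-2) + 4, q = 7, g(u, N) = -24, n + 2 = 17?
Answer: -50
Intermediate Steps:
n = 15 (n = -2 + 17 = 15)
x(A) = 4 - 2*A (x(A) = -2*A + 4 = 4 - 2*A)
g(-22, n) + x(8 + q) = -24 + (4 - 2*(8 + 7)) = -24 + (4 - 2*15) = -24 + (4 - 30) = -24 - 26 = -50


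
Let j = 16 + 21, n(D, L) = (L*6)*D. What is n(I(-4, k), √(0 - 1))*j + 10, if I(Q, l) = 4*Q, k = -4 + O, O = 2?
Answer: 10 - 3552*I ≈ 10.0 - 3552.0*I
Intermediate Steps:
k = -2 (k = -4 + 2 = -2)
n(D, L) = 6*D*L (n(D, L) = (6*L)*D = 6*D*L)
j = 37
n(I(-4, k), √(0 - 1))*j + 10 = (6*(4*(-4))*√(0 - 1))*37 + 10 = (6*(-16)*√(-1))*37 + 10 = (6*(-16)*I)*37 + 10 = -96*I*37 + 10 = -3552*I + 10 = 10 - 3552*I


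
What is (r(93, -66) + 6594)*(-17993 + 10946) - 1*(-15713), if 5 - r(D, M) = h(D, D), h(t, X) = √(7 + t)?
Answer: -46416970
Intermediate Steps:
r(D, M) = 5 - √(7 + D)
(r(93, -66) + 6594)*(-17993 + 10946) - 1*(-15713) = ((5 - √(7 + 93)) + 6594)*(-17993 + 10946) - 1*(-15713) = ((5 - √100) + 6594)*(-7047) + 15713 = ((5 - 1*10) + 6594)*(-7047) + 15713 = ((5 - 10) + 6594)*(-7047) + 15713 = (-5 + 6594)*(-7047) + 15713 = 6589*(-7047) + 15713 = -46432683 + 15713 = -46416970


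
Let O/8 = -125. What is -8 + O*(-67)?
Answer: 66992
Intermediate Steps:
O = -1000 (O = 8*(-125) = -1000)
-8 + O*(-67) = -8 - 1000*(-67) = -8 + 67000 = 66992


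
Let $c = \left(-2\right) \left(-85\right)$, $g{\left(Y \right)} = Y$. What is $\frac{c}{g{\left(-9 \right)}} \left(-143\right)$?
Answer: $\frac{24310}{9} \approx 2701.1$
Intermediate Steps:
$c = 170$
$\frac{c}{g{\left(-9 \right)}} \left(-143\right) = \frac{170}{-9} \left(-143\right) = 170 \left(- \frac{1}{9}\right) \left(-143\right) = \left(- \frac{170}{9}\right) \left(-143\right) = \frac{24310}{9}$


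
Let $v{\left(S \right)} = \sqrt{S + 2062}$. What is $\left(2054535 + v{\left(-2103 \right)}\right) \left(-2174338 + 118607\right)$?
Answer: $-4223571290085 - 2055731 i \sqrt{41} \approx -4.2236 \cdot 10^{12} - 1.3163 \cdot 10^{7} i$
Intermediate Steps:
$v{\left(S \right)} = \sqrt{2062 + S}$
$\left(2054535 + v{\left(-2103 \right)}\right) \left(-2174338 + 118607\right) = \left(2054535 + \sqrt{2062 - 2103}\right) \left(-2174338 + 118607\right) = \left(2054535 + \sqrt{-41}\right) \left(-2055731\right) = \left(2054535 + i \sqrt{41}\right) \left(-2055731\right) = -4223571290085 - 2055731 i \sqrt{41}$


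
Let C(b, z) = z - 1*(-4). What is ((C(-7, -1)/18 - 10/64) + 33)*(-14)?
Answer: -22183/48 ≈ -462.15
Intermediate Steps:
C(b, z) = 4 + z (C(b, z) = z + 4 = 4 + z)
((C(-7, -1)/18 - 10/64) + 33)*(-14) = (((4 - 1)/18 - 10/64) + 33)*(-14) = ((3*(1/18) - 10*1/64) + 33)*(-14) = ((⅙ - 5/32) + 33)*(-14) = (1/96 + 33)*(-14) = (3169/96)*(-14) = -22183/48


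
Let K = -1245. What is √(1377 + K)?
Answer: 2*√33 ≈ 11.489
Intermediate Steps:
√(1377 + K) = √(1377 - 1245) = √132 = 2*√33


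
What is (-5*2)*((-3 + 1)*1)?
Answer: 20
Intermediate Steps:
(-5*2)*((-3 + 1)*1) = -(-20) = -10*(-2) = 20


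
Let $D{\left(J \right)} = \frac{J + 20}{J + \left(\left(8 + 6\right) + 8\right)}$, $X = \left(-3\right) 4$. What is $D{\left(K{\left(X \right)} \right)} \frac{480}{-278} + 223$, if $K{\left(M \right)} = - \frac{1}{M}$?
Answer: $\frac{1631273}{7367} \approx 221.43$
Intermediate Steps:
$X = -12$
$D{\left(J \right)} = \frac{20 + J}{22 + J}$ ($D{\left(J \right)} = \frac{20 + J}{J + \left(14 + 8\right)} = \frac{20 + J}{J + 22} = \frac{20 + J}{22 + J}$)
$D{\left(K{\left(X \right)} \right)} \frac{480}{-278} + 223 = \frac{20 - \frac{1}{-12}}{22 - \frac{1}{-12}} \frac{480}{-278} + 223 = \frac{20 - - \frac{1}{12}}{22 - - \frac{1}{12}} \cdot 480 \left(- \frac{1}{278}\right) + 223 = \frac{20 + \frac{1}{12}}{22 + \frac{1}{12}} \left(- \frac{240}{139}\right) + 223 = \frac{1}{\frac{265}{12}} \cdot \frac{241}{12} \left(- \frac{240}{139}\right) + 223 = \frac{12}{265} \cdot \frac{241}{12} \left(- \frac{240}{139}\right) + 223 = \frac{241}{265} \left(- \frac{240}{139}\right) + 223 = - \frac{11568}{7367} + 223 = \frac{1631273}{7367}$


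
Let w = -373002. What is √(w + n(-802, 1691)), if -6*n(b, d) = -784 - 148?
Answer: 2*I*√838905/3 ≈ 610.61*I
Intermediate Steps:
n(b, d) = 466/3 (n(b, d) = -(-784 - 148)/6 = -⅙*(-932) = 466/3)
√(w + n(-802, 1691)) = √(-373002 + 466/3) = √(-1118540/3) = 2*I*√838905/3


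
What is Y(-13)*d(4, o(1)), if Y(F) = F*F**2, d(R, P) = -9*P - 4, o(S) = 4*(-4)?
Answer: -307580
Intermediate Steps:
o(S) = -16
d(R, P) = -4 - 9*P
Y(F) = F**3
Y(-13)*d(4, o(1)) = (-13)**3*(-4 - 9*(-16)) = -2197*(-4 + 144) = -2197*140 = -307580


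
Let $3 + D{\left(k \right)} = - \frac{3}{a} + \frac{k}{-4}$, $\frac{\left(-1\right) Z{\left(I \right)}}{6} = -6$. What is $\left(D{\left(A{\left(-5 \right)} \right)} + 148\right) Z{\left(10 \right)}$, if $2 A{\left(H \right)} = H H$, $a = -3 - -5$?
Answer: $\frac{10107}{2} \approx 5053.5$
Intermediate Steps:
$a = 2$ ($a = -3 + 5 = 2$)
$Z{\left(I \right)} = 36$ ($Z{\left(I \right)} = \left(-6\right) \left(-6\right) = 36$)
$A{\left(H \right)} = \frac{H^{2}}{2}$ ($A{\left(H \right)} = \frac{H H}{2} = \frac{H^{2}}{2}$)
$D{\left(k \right)} = - \frac{9}{2} - \frac{k}{4}$ ($D{\left(k \right)} = -3 + \left(- \frac{3}{2} + \frac{k}{-4}\right) = -3 + \left(\left(-3\right) \frac{1}{2} + k \left(- \frac{1}{4}\right)\right) = -3 - \left(\frac{3}{2} + \frac{k}{4}\right) = - \frac{9}{2} - \frac{k}{4}$)
$\left(D{\left(A{\left(-5 \right)} \right)} + 148\right) Z{\left(10 \right)} = \left(\left(- \frac{9}{2} - \frac{\frac{1}{2} \left(-5\right)^{2}}{4}\right) + 148\right) 36 = \left(\left(- \frac{9}{2} - \frac{\frac{1}{2} \cdot 25}{4}\right) + 148\right) 36 = \left(\left(- \frac{9}{2} - \frac{25}{8}\right) + 148\right) 36 = \left(- \frac{61}{8} + 148\right) 36 = \frac{1123}{8} \cdot 36 = \frac{10107}{2}$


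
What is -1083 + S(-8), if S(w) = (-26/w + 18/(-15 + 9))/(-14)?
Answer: -60649/56 ≈ -1083.0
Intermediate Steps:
S(w) = 3/14 + 13/(7*w) (S(w) = (-26/w + 18/(-6))*(-1/14) = (-26/w + 18*(-⅙))*(-1/14) = (-26/w - 3)*(-1/14) = (-3 - 26/w)*(-1/14) = 3/14 + 13/(7*w))
-1083 + S(-8) = -1083 + (1/14)*(26 + 3*(-8))/(-8) = -1083 + (1/14)*(-⅛)*(26 - 24) = -1083 + (1/14)*(-⅛)*2 = -1083 - 1/56 = -60649/56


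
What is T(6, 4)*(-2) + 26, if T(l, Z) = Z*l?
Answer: -22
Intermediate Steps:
T(6, 4)*(-2) + 26 = (4*6)*(-2) + 26 = 24*(-2) + 26 = -48 + 26 = -22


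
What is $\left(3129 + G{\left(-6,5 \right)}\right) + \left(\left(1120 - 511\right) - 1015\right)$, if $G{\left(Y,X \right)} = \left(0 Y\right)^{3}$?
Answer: $2723$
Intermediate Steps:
$G{\left(Y,X \right)} = 0$ ($G{\left(Y,X \right)} = 0^{3} = 0$)
$\left(3129 + G{\left(-6,5 \right)}\right) + \left(\left(1120 - 511\right) - 1015\right) = \left(3129 + 0\right) + \left(\left(1120 - 511\right) - 1015\right) = 3129 + \left(609 - 1015\right) = 3129 - 406 = 2723$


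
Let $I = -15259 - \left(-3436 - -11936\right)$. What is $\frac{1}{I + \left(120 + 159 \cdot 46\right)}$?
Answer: $- \frac{1}{16325} \approx -6.1256 \cdot 10^{-5}$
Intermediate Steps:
$I = -23759$ ($I = -15259 - \left(-3436 + 11936\right) = -15259 - 8500 = -23759$)
$\frac{1}{I + \left(120 + 159 \cdot 46\right)} = \frac{1}{-23759 + \left(120 + 159 \cdot 46\right)} = \frac{1}{-23759 + \left(120 + 7314\right)} = \frac{1}{-23759 + 7434} = \frac{1}{-16325} = - \frac{1}{16325}$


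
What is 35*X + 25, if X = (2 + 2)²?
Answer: 585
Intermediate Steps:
X = 16 (X = 4² = 16)
35*X + 25 = 35*16 + 25 = 560 + 25 = 585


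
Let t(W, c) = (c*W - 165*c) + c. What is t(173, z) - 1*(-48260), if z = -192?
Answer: 46532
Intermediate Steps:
t(W, c) = -164*c + W*c (t(W, c) = (W*c - 165*c) + c = (-165*c + W*c) + c = -164*c + W*c)
t(173, z) - 1*(-48260) = -192*(-164 + 173) - 1*(-48260) = -192*9 + 48260 = -1728 + 48260 = 46532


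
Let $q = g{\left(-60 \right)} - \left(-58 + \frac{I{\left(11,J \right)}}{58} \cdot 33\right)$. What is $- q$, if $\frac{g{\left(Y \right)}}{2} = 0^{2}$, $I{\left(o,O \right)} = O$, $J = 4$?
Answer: $- \frac{1616}{29} \approx -55.724$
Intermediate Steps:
$g{\left(Y \right)} = 0$ ($g{\left(Y \right)} = 2 \cdot 0^{2} = 2 \cdot 0 = 0$)
$q = \frac{1616}{29}$ ($q = 0 - \left(-58 + \frac{4}{58} \cdot 33\right) = 0 - \left(-58 + 4 \cdot \frac{1}{58} \cdot 33\right) = 0 - \left(-58 + \frac{2}{29} \cdot 33\right) = 0 - \left(-58 + \frac{66}{29}\right) = 0 - - \frac{1616}{29} = 0 + \frac{1616}{29} = \frac{1616}{29} \approx 55.724$)
$- q = \left(-1\right) \frac{1616}{29} = - \frac{1616}{29}$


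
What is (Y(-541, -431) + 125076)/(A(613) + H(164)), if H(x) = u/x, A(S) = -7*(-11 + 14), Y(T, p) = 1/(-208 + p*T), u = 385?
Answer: -4778645150996/712633817 ≈ -6705.6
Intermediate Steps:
Y(T, p) = 1/(-208 + T*p)
A(S) = -21 (A(S) = -7*3 = -21)
H(x) = 385/x
(Y(-541, -431) + 125076)/(A(613) + H(164)) = (1/(-208 - 541*(-431)) + 125076)/(-21 + 385/164) = (1/(-208 + 233171) + 125076)/(-21 + 385*(1/164)) = (1/232963 + 125076)/(-21 + 385/164) = (1/232963 + 125076)/(-3059/164) = (29138080189/232963)*(-164/3059) = -4778645150996/712633817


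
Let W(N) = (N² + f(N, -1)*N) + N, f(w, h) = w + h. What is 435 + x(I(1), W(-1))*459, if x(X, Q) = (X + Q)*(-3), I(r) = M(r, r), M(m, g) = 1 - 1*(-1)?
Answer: -5073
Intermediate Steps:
f(w, h) = h + w
M(m, g) = 2 (M(m, g) = 1 + 1 = 2)
W(N) = N + N² + N*(-1 + N) (W(N) = (N² + (-1 + N)*N) + N = (N² + N*(-1 + N)) + N = N + N² + N*(-1 + N))
I(r) = 2
x(X, Q) = -3*Q - 3*X (x(X, Q) = (Q + X)*(-3) = -3*Q - 3*X)
435 + x(I(1), W(-1))*459 = 435 + (-6*(-1)² - 3*2)*459 = 435 + (-6 - 6)*459 = 435 - 12*459 = 435 - 5508 = -5073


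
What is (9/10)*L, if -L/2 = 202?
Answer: -1818/5 ≈ -363.60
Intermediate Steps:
L = -404 (L = -2*202 = -404)
(9/10)*L = (9/10)*(-404) = -1818/5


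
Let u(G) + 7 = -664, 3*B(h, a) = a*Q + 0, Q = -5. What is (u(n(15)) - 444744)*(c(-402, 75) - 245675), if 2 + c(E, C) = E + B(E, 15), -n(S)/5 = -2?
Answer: 109618413160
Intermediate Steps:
n(S) = 10 (n(S) = -5*(-2) = 10)
B(h, a) = -5*a/3 (B(h, a) = (a*(-5) + 0)/3 = (-5*a + 0)/3 = (-5*a)/3 = -5*a/3)
u(G) = -671 (u(G) = -7 - 664 = -671)
c(E, C) = -27 + E (c(E, C) = -2 + (E - 5/3*15) = -2 + (E - 25) = -2 + (-25 + E) = -27 + E)
(u(n(15)) - 444744)*(c(-402, 75) - 245675) = (-671 - 444744)*((-27 - 402) - 245675) = -445415*(-429 - 245675) = -445415*(-246104) = 109618413160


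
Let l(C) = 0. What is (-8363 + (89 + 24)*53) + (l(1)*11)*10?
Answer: -2374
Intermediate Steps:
(-8363 + (89 + 24)*53) + (l(1)*11)*10 = (-8363 + (89 + 24)*53) + (0*11)*10 = (-8363 + 113*53) + 0*10 = (-8363 + 5989) + 0 = -2374 + 0 = -2374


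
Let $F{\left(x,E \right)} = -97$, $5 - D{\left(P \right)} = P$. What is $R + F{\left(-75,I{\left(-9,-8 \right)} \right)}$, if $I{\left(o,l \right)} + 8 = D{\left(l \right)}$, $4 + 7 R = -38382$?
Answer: $- \frac{39065}{7} \approx -5580.7$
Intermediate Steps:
$D{\left(P \right)} = 5 - P$
$R = - \frac{38386}{7}$ ($R = - \frac{4}{7} + \frac{1}{7} \left(-38382\right) = - \frac{4}{7} - \frac{38382}{7} = - \frac{38386}{7} \approx -5483.7$)
$I{\left(o,l \right)} = -3 - l$ ($I{\left(o,l \right)} = -8 - \left(-5 + l\right) = -3 - l$)
$R + F{\left(-75,I{\left(-9,-8 \right)} \right)} = - \frac{38386}{7} - 97 = - \frac{39065}{7}$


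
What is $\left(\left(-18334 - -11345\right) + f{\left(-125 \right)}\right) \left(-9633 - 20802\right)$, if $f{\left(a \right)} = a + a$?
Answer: $220318965$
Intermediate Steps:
$f{\left(a \right)} = 2 a$
$\left(\left(-18334 - -11345\right) + f{\left(-125 \right)}\right) \left(-9633 - 20802\right) = \left(\left(-18334 - -11345\right) + 2 \left(-125\right)\right) \left(-9633 - 20802\right) = \left(\left(-18334 + 11345\right) - 250\right) \left(-30435\right) = \left(-6989 - 250\right) \left(-30435\right) = \left(-7239\right) \left(-30435\right) = 220318965$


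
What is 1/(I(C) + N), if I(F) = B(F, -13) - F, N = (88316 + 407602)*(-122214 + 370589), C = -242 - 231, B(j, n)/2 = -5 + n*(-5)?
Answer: 1/123173633843 ≈ 8.1186e-12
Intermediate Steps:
B(j, n) = -10 - 10*n (B(j, n) = 2*(-5 + n*(-5)) = 2*(-5 - 5*n) = -10 - 10*n)
C = -473
N = 123173633250 (N = 495918*248375 = 123173633250)
I(F) = 120 - F (I(F) = (-10 - 10*(-13)) - F = (-10 + 130) - F = 120 - F)
1/(I(C) + N) = 1/((120 - 1*(-473)) + 123173633250) = 1/((120 + 473) + 123173633250) = 1/(593 + 123173633250) = 1/123173633843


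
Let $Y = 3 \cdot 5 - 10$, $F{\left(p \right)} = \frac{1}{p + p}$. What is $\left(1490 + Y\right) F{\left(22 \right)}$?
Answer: $\frac{1495}{44} \approx 33.977$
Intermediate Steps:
$F{\left(p \right)} = \frac{1}{2 p}$
$Y = 5$ ($Y = 15 - 10 = 5$)
$\left(1490 + Y\right) F{\left(22 \right)} = \left(1490 + 5\right) \frac{1}{2 \cdot 22} = 1495 \cdot \frac{1}{2} \cdot \frac{1}{22} = 1495 \cdot \frac{1}{44} = \frac{1495}{44}$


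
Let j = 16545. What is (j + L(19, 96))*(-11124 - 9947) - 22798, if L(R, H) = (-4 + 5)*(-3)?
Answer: -348579280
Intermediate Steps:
L(R, H) = -3 (L(R, H) = 1*(-3) = -3)
(j + L(19, 96))*(-11124 - 9947) - 22798 = (16545 - 3)*(-11124 - 9947) - 22798 = 16542*(-21071) - 22798 = -348556482 - 22798 = -348579280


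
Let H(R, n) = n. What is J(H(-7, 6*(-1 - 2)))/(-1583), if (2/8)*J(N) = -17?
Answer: 68/1583 ≈ 0.042956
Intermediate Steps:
J(N) = -68 (J(N) = 4*(-17) = -68)
J(H(-7, 6*(-1 - 2)))/(-1583) = -68/(-1583) = -68*(-1/1583) = 68/1583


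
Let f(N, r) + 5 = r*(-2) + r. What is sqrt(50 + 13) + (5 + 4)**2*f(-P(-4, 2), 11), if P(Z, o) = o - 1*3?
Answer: -1296 + 3*sqrt(7) ≈ -1288.1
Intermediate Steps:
P(Z, o) = -3 + o (P(Z, o) = o - 3 = -3 + o)
f(N, r) = -5 - r (f(N, r) = -5 + (r*(-2) + r) = -5 + (-2*r + r) = -5 - r)
sqrt(50 + 13) + (5 + 4)**2*f(-P(-4, 2), 11) = sqrt(50 + 13) + (5 + 4)**2*(-5 - 1*11) = sqrt(63) + 9**2*(-5 - 11) = 3*sqrt(7) + 81*(-16) = 3*sqrt(7) - 1296 = -1296 + 3*sqrt(7)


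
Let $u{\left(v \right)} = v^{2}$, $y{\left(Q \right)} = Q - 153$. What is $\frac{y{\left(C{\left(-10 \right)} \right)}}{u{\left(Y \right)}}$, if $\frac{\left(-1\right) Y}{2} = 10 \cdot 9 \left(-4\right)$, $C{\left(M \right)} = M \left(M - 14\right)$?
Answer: $\frac{29}{172800} \approx 0.00016782$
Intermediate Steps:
$C{\left(M \right)} = M \left(-14 + M\right)$
$y{\left(Q \right)} = -153 + Q$ ($y{\left(Q \right)} = Q - 153 = -153 + Q$)
$Y = 720$ ($Y = - 2 \cdot 10 \cdot 9 \left(-4\right) = - 2 \cdot 90 \left(-4\right) = \left(-2\right) \left(-360\right) = 720$)
$\frac{y{\left(C{\left(-10 \right)} \right)}}{u{\left(Y \right)}} = \frac{-153 - 10 \left(-14 - 10\right)}{720^{2}} = \frac{-153 - -240}{518400} = \left(-153 + 240\right) \frac{1}{518400} = 87 \cdot \frac{1}{518400} = \frac{29}{172800}$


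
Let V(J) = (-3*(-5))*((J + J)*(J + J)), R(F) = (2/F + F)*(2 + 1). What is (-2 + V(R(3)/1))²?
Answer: 52678564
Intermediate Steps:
R(F) = 3*F + 6/F (R(F) = (F + 2/F)*3 = 3*F + 6/F)
V(J) = 60*J² (V(J) = 15*((2*J)*(2*J)) = 15*(4*J²) = 60*J²)
(-2 + V(R(3)/1))² = (-2 + 60*((3*3 + 6/3)/1)²)² = (-2 + 60*((9 + 6*(⅓))*1)²)² = (-2 + 60*((9 + 2)*1)²)² = (-2 + 60*(11*1)²)² = (-2 + 60*11²)² = (-2 + 60*121)² = (-2 + 7260)² = 7258² = 52678564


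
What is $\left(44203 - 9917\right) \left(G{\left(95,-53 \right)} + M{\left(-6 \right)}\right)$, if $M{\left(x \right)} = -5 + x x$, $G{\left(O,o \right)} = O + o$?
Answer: $2502878$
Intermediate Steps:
$M{\left(x \right)} = -5 + x^{2}$
$\left(44203 - 9917\right) \left(G{\left(95,-53 \right)} + M{\left(-6 \right)}\right) = \left(44203 - 9917\right) \left(\left(95 - 53\right) - \left(5 - \left(-6\right)^{2}\right)\right) = 34286 \left(42 + \left(-5 + 36\right)\right) = 34286 \left(42 + 31\right) = 34286 \cdot 73 = 2502878$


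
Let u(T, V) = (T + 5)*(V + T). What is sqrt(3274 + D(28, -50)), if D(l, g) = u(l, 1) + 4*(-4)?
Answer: sqrt(4215) ≈ 64.923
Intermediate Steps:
u(T, V) = (5 + T)*(T + V)
D(l, g) = -11 + l**2 + 6*l (D(l, g) = (l**2 + 5*l + 5*1 + l*1) + 4*(-4) = (l**2 + 5*l + 5 + l) - 16 = (5 + l**2 + 6*l) - 16 = -11 + l**2 + 6*l)
sqrt(3274 + D(28, -50)) = sqrt(3274 + (-11 + 28**2 + 6*28)) = sqrt(3274 + (-11 + 784 + 168)) = sqrt(3274 + 941) = sqrt(4215)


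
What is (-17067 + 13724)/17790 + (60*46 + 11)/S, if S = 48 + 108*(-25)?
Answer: -190071/154180 ≈ -1.2328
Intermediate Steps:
S = -2652 (S = 48 - 2700 = -2652)
(-17067 + 13724)/17790 + (60*46 + 11)/S = (-17067 + 13724)/17790 + (60*46 + 11)/(-2652) = -3343*1/17790 + (2760 + 11)*(-1/2652) = -3343/17790 + 2771*(-1/2652) = -3343/17790 - 163/156 = -190071/154180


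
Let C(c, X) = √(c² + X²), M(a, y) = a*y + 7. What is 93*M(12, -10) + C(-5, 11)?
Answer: -10509 + √146 ≈ -10497.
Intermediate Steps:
M(a, y) = 7 + a*y
C(c, X) = √(X² + c²)
93*M(12, -10) + C(-5, 11) = 93*(7 + 12*(-10)) + √(11² + (-5)²) = 93*(7 - 120) + √(121 + 25) = 93*(-113) + √146 = -10509 + √146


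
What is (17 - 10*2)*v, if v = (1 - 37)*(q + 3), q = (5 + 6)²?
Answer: 13392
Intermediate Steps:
q = 121 (q = 11² = 121)
v = -4464 (v = (1 - 37)*(121 + 3) = -36*124 = -4464)
(17 - 10*2)*v = (17 - 10*2)*(-4464) = (17 - 20)*(-4464) = -3*(-4464) = 13392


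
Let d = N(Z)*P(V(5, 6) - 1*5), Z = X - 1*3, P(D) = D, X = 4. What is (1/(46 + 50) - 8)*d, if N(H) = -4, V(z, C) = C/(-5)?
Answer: -23777/120 ≈ -198.14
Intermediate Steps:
V(z, C) = -C/5 (V(z, C) = C*(-⅕) = -C/5)
Z = 1 (Z = 4 - 1*3 = 4 - 3 = 1)
d = 124/5 (d = -4*(-⅕*6 - 1*5) = -4*(-6/5 - 5) = -4*(-31/5) = 124/5 ≈ 24.800)
(1/(46 + 50) - 8)*d = (1/(46 + 50) - 8)*(124/5) = (1/96 - 8)*(124/5) = -767/96*124/5 = -23777/120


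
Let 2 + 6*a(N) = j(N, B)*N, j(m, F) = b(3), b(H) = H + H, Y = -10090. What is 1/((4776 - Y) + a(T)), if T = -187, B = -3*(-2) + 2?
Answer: 3/44036 ≈ 6.8126e-5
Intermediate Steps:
b(H) = 2*H
B = 8 (B = 6 + 2 = 8)
j(m, F) = 6 (j(m, F) = 2*3 = 6)
a(N) = -⅓ + N (a(N) = -⅓ + (6*N)/6 = -⅓ + N)
1/((4776 - Y) + a(T)) = 1/((4776 - 1*(-10090)) + (-⅓ - 187)) = 1/((4776 + 10090) - 562/3) = 1/(14866 - 562/3) = 1/(44036/3) = 3/44036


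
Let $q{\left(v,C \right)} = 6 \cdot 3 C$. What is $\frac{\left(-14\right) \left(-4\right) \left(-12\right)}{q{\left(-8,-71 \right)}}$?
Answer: $\frac{112}{213} \approx 0.52582$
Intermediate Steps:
$q{\left(v,C \right)} = 18 C$
$\frac{\left(-14\right) \left(-4\right) \left(-12\right)}{q{\left(-8,-71 \right)}} = \frac{\left(-14\right) \left(-4\right) \left(-12\right)}{18 \left(-71\right)} = \frac{56 \left(-12\right)}{-1278} = \left(-672\right) \left(- \frac{1}{1278}\right) = \frac{112}{213}$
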